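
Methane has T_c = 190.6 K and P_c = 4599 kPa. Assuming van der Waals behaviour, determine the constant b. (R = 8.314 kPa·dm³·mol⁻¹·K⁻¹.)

From T_c = 8a/(27Rb) and P_c = a/(27b²): b = R T_c/(8 P_c).
b = (8.314)(190.6)/(8×4599) = 1584.6/36792 = 0.04307 dm³/mol

b ≈ 0.04307 dm³/mol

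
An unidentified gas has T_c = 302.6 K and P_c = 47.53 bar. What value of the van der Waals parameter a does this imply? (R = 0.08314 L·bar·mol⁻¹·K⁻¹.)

a ≈ 5.618 L²·bar/mol²

From T_c = 8a/(27Rb) and P_c = a/(27b²): a = 27 R² T_c²/(64 P_c).
a = 27×(0.08314)²×(302.6)²/(64×47.53) = 17089/3041.9 = 5.618 L²·bar/mol²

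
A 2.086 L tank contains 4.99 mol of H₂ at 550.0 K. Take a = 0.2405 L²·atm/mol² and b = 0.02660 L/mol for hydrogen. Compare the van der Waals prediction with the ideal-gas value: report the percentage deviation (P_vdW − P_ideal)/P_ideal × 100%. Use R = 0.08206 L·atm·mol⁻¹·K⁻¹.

Ideal: P_ideal = nRT/V = (4.99)(0.08206)(550.0)/2.086 = 107.964 atm
vdW: P = nRT/(V − nb) − a n²/V² = 225.214/1.95327 − 5.98847/4.35140 = 115.301 − 1.37622 = 113.925 atm
% deviation = (113.925 − 107.964)/107.964 × 100% = 5.52%

5.52 %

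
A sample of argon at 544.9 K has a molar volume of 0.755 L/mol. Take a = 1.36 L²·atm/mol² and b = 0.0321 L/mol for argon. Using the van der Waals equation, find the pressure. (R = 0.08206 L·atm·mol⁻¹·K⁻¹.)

P = RT/(V_m − b) − a/V_m²
RT/(V_m − b) = (0.08206)(544.9)/(0.755 − 0.0321) = 44.714/0.72290 = 61.854 atm
a/V_m² = 1.36/(0.755)² = 2.3859 atm
P = 61.854 − 2.3859 = 59.47 atm

P ≈ 59.47 atm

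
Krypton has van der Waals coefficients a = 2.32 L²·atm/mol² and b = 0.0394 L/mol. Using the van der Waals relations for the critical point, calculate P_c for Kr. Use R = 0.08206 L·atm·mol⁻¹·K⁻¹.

P_c ≈ 55.35 atm

For a van der Waals gas, P_c = a/(27b²).
P_c = 2.32/(27×(0.0394)²) = 2.32/0.041914 = 55.35 atm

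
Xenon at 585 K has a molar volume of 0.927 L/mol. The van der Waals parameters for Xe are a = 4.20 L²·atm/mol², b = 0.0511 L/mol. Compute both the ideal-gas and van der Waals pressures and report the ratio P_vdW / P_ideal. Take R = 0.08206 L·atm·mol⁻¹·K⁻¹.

P_vdW / P_ideal ≈ 0.9640

Ideal: P_ideal = RT/V_m = (0.08206)(585)/0.927 = 51.7854 atm
vdW: P = RT/(V_m − b) − a/V_m² = 48.0051/0.875900 − 4.20/0.859329 = 54.8066 − 4.88753 = 49.9191 atm
Ratio = 49.9191/51.7854 = 0.9640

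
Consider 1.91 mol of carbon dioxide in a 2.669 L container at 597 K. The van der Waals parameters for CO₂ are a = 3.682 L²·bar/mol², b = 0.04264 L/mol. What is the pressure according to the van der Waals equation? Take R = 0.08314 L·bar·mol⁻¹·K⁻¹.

P ≈ 34.75 bar

P = nRT/(V − nb) − a n²/V²
nRT/(V − nb) = (1.91)(0.08314)(597)/(2.669 − 1.91×0.04264) = 94.802/2.5876 = 36.637 bar
a n²/V² = (3.682)(1.91)²/(2.669)² = 1.8856 bar
P = 36.637 − 1.8856 = 34.75 bar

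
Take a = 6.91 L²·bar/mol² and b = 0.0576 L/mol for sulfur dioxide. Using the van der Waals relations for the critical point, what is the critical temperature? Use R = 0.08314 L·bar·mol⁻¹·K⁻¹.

For a van der Waals gas, T_c = 8a/(27Rb).
T_c = 8×6.91/(27×0.08314×0.0576) = 55.280/0.12930 = 427.5 K

T_c ≈ 427.5 K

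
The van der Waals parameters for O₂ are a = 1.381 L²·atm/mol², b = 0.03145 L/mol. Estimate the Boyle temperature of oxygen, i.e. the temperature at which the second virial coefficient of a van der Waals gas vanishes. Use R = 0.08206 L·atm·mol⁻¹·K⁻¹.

For a van der Waals gas the second virial coefficient B₂ = b − a/(RT) vanishes at T_B = a/(Rb).
T_B = 1.381/(0.08206×0.03145) = 1.381/0.0025808 = 535.1 K

T_B ≈ 535.1 K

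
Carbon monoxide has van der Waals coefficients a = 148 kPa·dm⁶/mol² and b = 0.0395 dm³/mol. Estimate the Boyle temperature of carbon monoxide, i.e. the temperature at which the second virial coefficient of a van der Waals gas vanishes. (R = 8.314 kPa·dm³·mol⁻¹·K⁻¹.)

T_B ≈ 450.7 K

For a van der Waals gas the second virial coefficient B₂ = b − a/(RT) vanishes at T_B = a/(Rb).
T_B = 148/(8.314×0.0395) = 148/0.32840 = 450.7 K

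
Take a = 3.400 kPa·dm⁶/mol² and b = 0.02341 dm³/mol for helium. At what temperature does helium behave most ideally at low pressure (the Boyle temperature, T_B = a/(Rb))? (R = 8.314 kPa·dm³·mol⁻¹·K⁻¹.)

For a van der Waals gas the second virial coefficient B₂ = b − a/(RT) vanishes at T_B = a/(Rb).
T_B = 3.400/(8.314×0.02341) = 3.400/0.19463 = 17.47 K

T_B ≈ 17.47 K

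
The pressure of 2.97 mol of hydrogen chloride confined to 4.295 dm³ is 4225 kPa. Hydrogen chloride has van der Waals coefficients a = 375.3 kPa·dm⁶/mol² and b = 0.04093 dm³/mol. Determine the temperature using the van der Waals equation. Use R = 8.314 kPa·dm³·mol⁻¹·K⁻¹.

T ≈ 744.4 K

T = (P + a n²/V²)(V − nb)/(nR)
P + a n²/V² = 4225 + (375.3)(2.97)²/(4.295)² = 4404.5 kPa
V − nb = 4.295 − (2.97)(0.04093) = 4.1734 dm³
T = (4404.5)(4.1734)/((2.97)(8.314)) = 744.4 K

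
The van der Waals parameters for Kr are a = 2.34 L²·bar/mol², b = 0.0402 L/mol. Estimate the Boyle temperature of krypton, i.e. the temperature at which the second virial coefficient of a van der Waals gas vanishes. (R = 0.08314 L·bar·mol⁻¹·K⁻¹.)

For a van der Waals gas the second virial coefficient B₂ = b − a/(RT) vanishes at T_B = a/(Rb).
T_B = 2.34/(0.08314×0.0402) = 2.34/0.0033422 = 700.1 K

T_B ≈ 700.1 K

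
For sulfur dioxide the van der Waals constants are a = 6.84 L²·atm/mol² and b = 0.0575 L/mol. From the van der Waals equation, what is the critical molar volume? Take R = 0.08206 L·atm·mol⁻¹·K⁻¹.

V_m,c ≈ 0.1725 L/mol

For a van der Waals gas, V_m,c = 3b.
V_m,c = 3×0.0575 = 0.1725 L/mol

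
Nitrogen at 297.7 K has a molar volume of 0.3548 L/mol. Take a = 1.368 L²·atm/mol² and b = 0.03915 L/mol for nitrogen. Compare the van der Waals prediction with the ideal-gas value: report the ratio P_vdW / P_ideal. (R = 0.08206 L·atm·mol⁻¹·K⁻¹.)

P_vdW / P_ideal ≈ 0.9662

Ideal: P_ideal = RT/V_m = (0.08206)(297.7)/0.3548 = 68.8536 atm
vdW: P = RT/(V_m − b) − a/V_m² = 24.4293/0.315650 − 1.368/0.125883 = 77.3936 − 10.8672 = 66.5264 atm
Ratio = 66.5264/68.8536 = 0.9662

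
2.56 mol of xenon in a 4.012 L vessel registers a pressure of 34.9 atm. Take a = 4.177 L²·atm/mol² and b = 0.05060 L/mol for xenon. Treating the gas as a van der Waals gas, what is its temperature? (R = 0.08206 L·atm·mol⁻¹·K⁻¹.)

T = (P + a n²/V²)(V − nb)/(nR)
P + a n²/V² = 34.9 + (4.177)(2.56)²/(4.012)² = 36.601 atm
V − nb = 4.012 − (2.56)(0.05060) = 3.8825 L
T = (36.601)(3.8825)/((2.56)(0.08206)) = 676.4 K

T ≈ 676.4 K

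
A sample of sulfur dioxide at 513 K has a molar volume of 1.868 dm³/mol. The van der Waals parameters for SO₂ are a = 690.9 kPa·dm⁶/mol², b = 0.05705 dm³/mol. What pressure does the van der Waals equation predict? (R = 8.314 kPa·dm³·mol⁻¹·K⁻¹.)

P = RT/(V_m − b) − a/V_m²
RT/(V_m − b) = (8.314)(513)/(1.868 − 0.05705) = 4265.1/1.8110 = 2355.1 kPa
a/V_m² = 690.9/(1.868)² = 198.00 kPa
P = 2355.1 − 198.00 = 2157 kPa

P ≈ 2157 kPa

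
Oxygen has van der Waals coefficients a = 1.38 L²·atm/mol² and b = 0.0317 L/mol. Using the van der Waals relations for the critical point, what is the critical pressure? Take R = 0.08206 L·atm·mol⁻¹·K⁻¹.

P_c ≈ 50.86 atm

For a van der Waals gas, P_c = a/(27b²).
P_c = 1.38/(27×(0.0317)²) = 1.38/0.027132 = 50.86 atm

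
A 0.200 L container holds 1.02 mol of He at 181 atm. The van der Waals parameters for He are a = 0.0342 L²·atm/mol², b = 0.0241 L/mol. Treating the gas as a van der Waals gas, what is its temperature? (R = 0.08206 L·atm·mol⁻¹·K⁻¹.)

T ≈ 381.2 K

T = (P + a n²/V²)(V − nb)/(nR)
P + a n²/V² = 181 + (0.0342)(1.02)²/(0.200)² = 181.89 atm
V − nb = 0.200 − (1.02)(0.0241) = 0.17542 L
T = (181.89)(0.17542)/((1.02)(0.08206)) = 381.2 K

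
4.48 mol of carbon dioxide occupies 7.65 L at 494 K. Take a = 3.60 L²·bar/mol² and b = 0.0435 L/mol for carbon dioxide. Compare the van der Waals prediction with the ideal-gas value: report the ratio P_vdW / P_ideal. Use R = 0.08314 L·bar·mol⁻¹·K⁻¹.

Ideal: P_ideal = nRT/V = (4.48)(0.08314)(494)/7.65 = 24.0521 bar
vdW: P = nRT/(V − nb) − a n²/V² = 183.999/7.45512 − 72.2534/58.5225 = 24.6809 − 1.23463 = 23.4463 bar
Ratio = 23.4463/24.0521 = 0.9748

P_vdW / P_ideal ≈ 0.9748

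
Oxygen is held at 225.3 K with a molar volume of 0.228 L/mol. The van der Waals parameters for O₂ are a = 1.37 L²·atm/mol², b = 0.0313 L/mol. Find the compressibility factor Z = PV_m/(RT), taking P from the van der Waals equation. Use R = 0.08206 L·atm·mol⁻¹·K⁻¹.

Z ≈ 0.8341

P = RT/(V_m − b) − a/V_m² = (0.08206)(225.3)/(0.228 − 0.0313) − 1.37/(0.228)²
  = 18.488/0.19670 − 26.354 = 93.991 − 26.354 = 67.637 atm
Z = PV_m/(RT) = (67.637)(0.228)/((0.08206)(225.3)) = 15.421/18.488 = 0.8341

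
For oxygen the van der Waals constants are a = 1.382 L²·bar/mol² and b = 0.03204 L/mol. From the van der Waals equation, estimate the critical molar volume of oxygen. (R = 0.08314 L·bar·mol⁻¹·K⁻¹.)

For a van der Waals gas, V_m,c = 3b.
V_m,c = 3×0.03204 = 0.09612 L/mol

V_m,c ≈ 0.09612 L/mol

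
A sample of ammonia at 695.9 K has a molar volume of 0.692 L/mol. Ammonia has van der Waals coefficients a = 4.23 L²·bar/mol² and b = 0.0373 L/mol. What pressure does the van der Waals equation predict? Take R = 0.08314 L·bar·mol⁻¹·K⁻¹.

P ≈ 79.54 bar

P = RT/(V_m − b) − a/V_m²
RT/(V_m − b) = (0.08314)(695.9)/(0.692 − 0.0373) = 57.857/0.65470 = 88.372 bar
a/V_m² = 4.23/(0.692)² = 8.8334 bar
P = 88.372 − 8.8334 = 79.54 bar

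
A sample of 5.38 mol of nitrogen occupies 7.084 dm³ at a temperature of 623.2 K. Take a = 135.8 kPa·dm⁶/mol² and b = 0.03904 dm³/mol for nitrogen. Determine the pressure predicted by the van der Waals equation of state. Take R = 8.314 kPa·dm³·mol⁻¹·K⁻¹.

P ≈ 3977 kPa

P = nRT/(V − nb) − a n²/V²
nRT/(V − nb) = (5.38)(8.314)(623.2)/(7.084 − 5.38×0.03904) = 27875/6.8740 = 4055.1 kPa
a n²/V² = (135.8)(5.38)²/(7.084)² = 78.326 kPa
P = 4055.1 − 78.326 = 3977 kPa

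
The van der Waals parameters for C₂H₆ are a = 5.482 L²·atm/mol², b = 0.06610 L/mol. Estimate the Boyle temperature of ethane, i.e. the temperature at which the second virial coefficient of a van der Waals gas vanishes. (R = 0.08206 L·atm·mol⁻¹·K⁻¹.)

T_B ≈ 1011 K

For a van der Waals gas the second virial coefficient B₂ = b − a/(RT) vanishes at T_B = a/(Rb).
T_B = 5.482/(0.08206×0.06610) = 5.482/0.0054242 = 1011 K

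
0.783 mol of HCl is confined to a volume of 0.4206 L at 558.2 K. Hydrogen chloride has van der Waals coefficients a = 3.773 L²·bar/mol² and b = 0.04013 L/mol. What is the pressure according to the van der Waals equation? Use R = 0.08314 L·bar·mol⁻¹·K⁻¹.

P ≈ 80.30 bar

P = nRT/(V − nb) − a n²/V²
nRT/(V − nb) = (0.783)(0.08314)(558.2)/(0.4206 − 0.783×0.04013) = 36.338/0.38918 = 93.371 bar
a n²/V² = (3.773)(0.783)²/(0.4206)² = 13.076 bar
P = 93.371 − 13.076 = 80.30 bar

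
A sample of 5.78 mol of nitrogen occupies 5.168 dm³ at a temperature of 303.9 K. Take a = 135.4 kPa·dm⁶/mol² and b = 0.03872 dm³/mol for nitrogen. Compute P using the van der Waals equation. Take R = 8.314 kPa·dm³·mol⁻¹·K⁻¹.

P ≈ 2784 kPa

P = nRT/(V − nb) − a n²/V²
nRT/(V − nb) = (5.78)(8.314)(303.9)/(5.168 − 5.78×0.03872) = 14604/4.9442 = 2953.8 kPa
a n²/V² = (135.4)(5.78)²/(5.168)² = 169.37 kPa
P = 2953.8 − 169.37 = 2784 kPa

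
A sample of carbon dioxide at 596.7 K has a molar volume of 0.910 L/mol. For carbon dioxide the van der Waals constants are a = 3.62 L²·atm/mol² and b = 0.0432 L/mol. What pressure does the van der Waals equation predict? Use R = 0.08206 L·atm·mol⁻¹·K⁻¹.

P = RT/(V_m − b) − a/V_m²
RT/(V_m − b) = (0.08206)(596.7)/(0.910 − 0.0432) = 48.965/0.86680 = 56.489 atm
a/V_m² = 3.62/(0.910)² = 4.3715 atm
P = 56.489 − 4.3715 = 52.12 atm

P ≈ 52.12 atm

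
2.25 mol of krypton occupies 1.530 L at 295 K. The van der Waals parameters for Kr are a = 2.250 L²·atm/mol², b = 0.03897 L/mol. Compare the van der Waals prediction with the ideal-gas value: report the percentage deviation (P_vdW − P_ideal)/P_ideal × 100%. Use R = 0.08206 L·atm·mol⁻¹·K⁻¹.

Ideal: P_ideal = nRT/V = (2.25)(0.08206)(295)/1.530 = 35.5996 atm
vdW: P = nRT/(V − nb) − a n²/V² = 54.4673/1.44232 − 11.3906/2.34090 = 37.7637 − 4.86591 = 32.8978 atm
% deviation = (32.8978 − 35.5996)/35.5996 × 100% = -7.59%

-7.59 %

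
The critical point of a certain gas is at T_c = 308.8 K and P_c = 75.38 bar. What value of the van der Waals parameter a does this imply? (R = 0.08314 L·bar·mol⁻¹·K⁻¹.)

a ≈ 3.689 L²·bar/mol²

From T_c = 8a/(27Rb) and P_c = a/(27b²): a = 27 R² T_c²/(64 P_c).
a = 27×(0.08314)²×(308.8)²/(64×75.38) = 17797/4824.3 = 3.689 L²·bar/mol²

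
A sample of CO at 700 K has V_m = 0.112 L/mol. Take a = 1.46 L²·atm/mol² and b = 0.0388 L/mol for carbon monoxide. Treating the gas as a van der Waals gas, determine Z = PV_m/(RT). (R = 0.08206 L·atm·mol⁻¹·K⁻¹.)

Z ≈ 1.303

P = RT/(V_m − b) − a/V_m² = (0.08206)(700)/(0.112 − 0.0388) − 1.46/(0.112)²
  = 57.442/0.073200 − 116.39 = 784.73 − 116.39 = 668.34 atm
Z = PV_m/(RT) = (668.34)(0.112)/((0.08206)(700)) = 74.854/57.442 = 1.303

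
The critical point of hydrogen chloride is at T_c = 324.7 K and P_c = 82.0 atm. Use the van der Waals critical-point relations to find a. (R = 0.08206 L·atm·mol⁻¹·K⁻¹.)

a ≈ 3.653 L²·atm/mol²

From T_c = 8a/(27Rb) and P_c = a/(27b²): a = 27 R² T_c²/(64 P_c).
a = 27×(0.08206)²×(324.7)²/(64×82.0) = 19169/5248.0 = 3.653 L²·atm/mol²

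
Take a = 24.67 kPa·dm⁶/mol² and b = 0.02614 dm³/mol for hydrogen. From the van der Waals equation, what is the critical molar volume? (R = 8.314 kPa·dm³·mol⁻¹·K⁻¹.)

V_m,c ≈ 0.07842 dm³/mol

For a van der Waals gas, V_m,c = 3b.
V_m,c = 3×0.02614 = 0.07842 dm³/mol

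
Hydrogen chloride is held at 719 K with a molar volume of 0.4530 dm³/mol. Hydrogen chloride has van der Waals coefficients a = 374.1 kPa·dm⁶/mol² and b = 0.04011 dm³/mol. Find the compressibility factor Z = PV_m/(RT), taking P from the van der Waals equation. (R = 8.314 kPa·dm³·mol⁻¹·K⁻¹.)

P = RT/(V_m − b) − a/V_m² = (8.314)(719)/(0.4530 − 0.04011) − 374.1/(0.4530)²
  = 5977.8/0.41289 − 1823.0 = 14478 − 1823.0 = 12655 kPa
Z = PV_m/(RT) = (12655)(0.4530)/((8.314)(719)) = 5732.7/5977.8 = 0.9590

Z ≈ 0.9590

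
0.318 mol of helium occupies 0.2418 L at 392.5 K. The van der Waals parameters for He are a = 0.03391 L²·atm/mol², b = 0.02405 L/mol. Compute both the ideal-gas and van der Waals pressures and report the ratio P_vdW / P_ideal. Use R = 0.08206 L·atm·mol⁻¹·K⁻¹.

P_vdW / P_ideal ≈ 1.031

Ideal: P_ideal = nRT/V = (0.318)(0.08206)(392.5)/0.2418 = 42.3586 atm
vdW: P = nRT/(V − nb) − a n²/V² = 10.2423/0.234152 − 0.00342911/0.0584672 = 43.7421 − 0.0586501 = 43.6834 atm
Ratio = 43.6834/42.3586 = 1.031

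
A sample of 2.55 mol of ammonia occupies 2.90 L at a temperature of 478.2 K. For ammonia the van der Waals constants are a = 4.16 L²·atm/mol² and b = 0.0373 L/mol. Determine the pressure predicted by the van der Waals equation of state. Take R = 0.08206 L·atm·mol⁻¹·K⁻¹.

P ≈ 32.46 atm

P = nRT/(V − nb) − a n²/V²
nRT/(V − nb) = (2.55)(0.08206)(478.2)/(2.90 − 2.55×0.0373) = 100.06/2.8049 = 35.673 atm
a n²/V² = (4.16)(2.55)²/(2.90)² = 3.2165 atm
P = 35.673 − 3.2165 = 32.46 atm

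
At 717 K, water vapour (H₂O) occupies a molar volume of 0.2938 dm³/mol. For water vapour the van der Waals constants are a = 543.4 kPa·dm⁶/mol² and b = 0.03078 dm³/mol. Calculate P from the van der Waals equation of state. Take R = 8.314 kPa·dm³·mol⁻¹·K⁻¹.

P ≈ 16369 kPa

P = RT/(V_m − b) − a/V_m²
RT/(V_m − b) = (8.314)(717)/(0.2938 − 0.03078) = 5961.1/0.26302 = 22664 kPa
a/V_m² = 543.4/(0.2938)² = 6295.3 kPa
P = 22664 − 6295.3 = 16369 kPa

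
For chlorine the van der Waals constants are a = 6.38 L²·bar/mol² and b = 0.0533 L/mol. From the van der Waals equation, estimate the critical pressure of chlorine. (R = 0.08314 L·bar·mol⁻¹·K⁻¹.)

P_c ≈ 83.18 bar

For a van der Waals gas, P_c = a/(27b²).
P_c = 6.38/(27×(0.0533)²) = 6.38/0.076704 = 83.18 bar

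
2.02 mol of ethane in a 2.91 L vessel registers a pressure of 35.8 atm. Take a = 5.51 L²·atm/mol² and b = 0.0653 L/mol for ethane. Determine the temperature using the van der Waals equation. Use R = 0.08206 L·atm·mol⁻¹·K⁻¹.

T = (P + a n²/V²)(V − nb)/(nR)
P + a n²/V² = 35.8 + (5.51)(2.02)²/(2.91)² = 38.455 atm
V − nb = 2.91 − (2.02)(0.0653) = 2.7781 L
T = (38.455)(2.7781)/((2.02)(0.08206)) = 644.5 K

T ≈ 644.5 K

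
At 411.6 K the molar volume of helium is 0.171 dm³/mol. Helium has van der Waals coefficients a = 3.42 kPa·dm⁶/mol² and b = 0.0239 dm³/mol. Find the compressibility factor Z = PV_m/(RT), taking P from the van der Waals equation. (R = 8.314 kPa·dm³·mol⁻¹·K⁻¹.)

P = RT/(V_m − b) − a/V_m² = (8.314)(411.6)/(0.171 − 0.0239) − 3.42/(0.171)²
  = 3422.0/0.14710 − 116.96 = 23263 − 116.96 = 23146 kPa
Z = PV_m/(RT) = (23146)(0.171)/((8.314)(411.6)) = 3958.0/3422.0 = 1.157

Z ≈ 1.157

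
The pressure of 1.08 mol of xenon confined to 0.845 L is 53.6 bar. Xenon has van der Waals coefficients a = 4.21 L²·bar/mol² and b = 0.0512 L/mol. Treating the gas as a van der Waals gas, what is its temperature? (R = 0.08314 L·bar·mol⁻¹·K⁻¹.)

T = (P + a n²/V²)(V − nb)/(nR)
P + a n²/V² = 53.6 + (4.21)(1.08)²/(0.845)² = 60.477 bar
V − nb = 0.845 − (1.08)(0.0512) = 0.78970 L
T = (60.477)(0.78970)/((1.08)(0.08314)) = 531.9 K

T ≈ 531.9 K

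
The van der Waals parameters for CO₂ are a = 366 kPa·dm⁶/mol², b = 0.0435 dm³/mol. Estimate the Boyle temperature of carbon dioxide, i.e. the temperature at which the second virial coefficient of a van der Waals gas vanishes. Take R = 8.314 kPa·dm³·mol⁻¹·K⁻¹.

T_B ≈ 1012 K

For a van der Waals gas the second virial coefficient B₂ = b − a/(RT) vanishes at T_B = a/(Rb).
T_B = 366/(8.314×0.0435) = 366/0.36166 = 1012 K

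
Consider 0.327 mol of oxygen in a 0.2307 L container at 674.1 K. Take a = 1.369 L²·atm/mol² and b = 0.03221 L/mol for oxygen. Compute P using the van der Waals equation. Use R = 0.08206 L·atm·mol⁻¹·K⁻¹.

P ≈ 79.41 atm

P = nRT/(V − nb) − a n²/V²
nRT/(V − nb) = (0.327)(0.08206)(674.1)/(0.2307 − 0.327×0.03221) = 18.089/0.22017 = 82.159 atm
a n²/V² = (1.369)(0.327)²/(0.2307)² = 2.7505 atm
P = 82.159 − 2.7505 = 79.41 atm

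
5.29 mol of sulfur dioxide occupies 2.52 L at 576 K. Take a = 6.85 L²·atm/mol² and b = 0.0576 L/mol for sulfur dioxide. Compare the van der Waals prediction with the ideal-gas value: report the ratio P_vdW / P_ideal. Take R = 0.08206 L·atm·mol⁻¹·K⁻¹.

P_vdW / P_ideal ≈ 0.8333

Ideal: P_ideal = nRT/V = (5.29)(0.08206)(576)/2.52 = 99.2223 atm
vdW: P = nRT/(V − nb) − a n²/V² = 250.040/2.21530 − 191.691/6.35040 = 112.870 − 30.1857 = 82.684 atm
Ratio = 82.684/99.2223 = 0.8333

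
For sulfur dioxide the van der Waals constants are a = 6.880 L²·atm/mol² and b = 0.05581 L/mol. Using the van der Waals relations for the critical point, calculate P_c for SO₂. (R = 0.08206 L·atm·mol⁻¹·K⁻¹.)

For a van der Waals gas, P_c = a/(27b²).
P_c = 6.880/(27×(0.05581)²) = 6.880/0.084098 = 81.81 atm

P_c ≈ 81.81 atm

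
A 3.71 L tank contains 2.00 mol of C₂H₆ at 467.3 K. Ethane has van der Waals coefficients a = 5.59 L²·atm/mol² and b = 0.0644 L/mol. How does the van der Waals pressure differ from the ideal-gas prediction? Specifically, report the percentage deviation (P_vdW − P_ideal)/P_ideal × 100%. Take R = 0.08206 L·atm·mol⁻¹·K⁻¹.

Ideal: P_ideal = nRT/V = (2.00)(0.08206)(467.3)/3.71 = 20.6720 atm
vdW: P = nRT/(V − nb) − a n²/V² = 76.6933/3.58120 − 22.3600/13.7641 = 21.4155 − 1.62452 = 19.7910 atm
% deviation = (19.7910 − 20.6720)/20.6720 × 100% = -4.26%

-4.26 %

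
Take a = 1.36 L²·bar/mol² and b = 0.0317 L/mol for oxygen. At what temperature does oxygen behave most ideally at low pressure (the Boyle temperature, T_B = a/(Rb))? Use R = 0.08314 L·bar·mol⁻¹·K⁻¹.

T_B ≈ 516.0 K

For a van der Waals gas the second virial coefficient B₂ = b − a/(RT) vanishes at T_B = a/(Rb).
T_B = 1.36/(0.08314×0.0317) = 1.36/0.0026355 = 516.0 K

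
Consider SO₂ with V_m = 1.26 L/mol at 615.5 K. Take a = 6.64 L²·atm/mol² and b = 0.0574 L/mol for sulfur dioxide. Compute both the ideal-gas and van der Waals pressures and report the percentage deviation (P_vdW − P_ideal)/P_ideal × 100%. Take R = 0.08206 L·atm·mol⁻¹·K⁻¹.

Ideal: P_ideal = RT/V_m = (0.08206)(615.5)/1.26 = 40.0857 atm
vdW: P = RT/(V_m − b) − a/V_m² = 50.5079/1.20260 − 6.64/1.58760 = 41.9989 − 4.18241 = 37.8165 atm
% deviation = (37.8165 − 40.0857)/40.0857 × 100% = -5.66%

-5.66 %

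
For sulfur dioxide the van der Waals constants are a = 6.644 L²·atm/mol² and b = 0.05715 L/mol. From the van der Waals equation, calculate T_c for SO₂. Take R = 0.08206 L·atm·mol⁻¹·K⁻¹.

T_c ≈ 419.8 K

For a van der Waals gas, T_c = 8a/(27Rb).
T_c = 8×6.644/(27×0.08206×0.05715) = 53.152/0.12662 = 419.8 K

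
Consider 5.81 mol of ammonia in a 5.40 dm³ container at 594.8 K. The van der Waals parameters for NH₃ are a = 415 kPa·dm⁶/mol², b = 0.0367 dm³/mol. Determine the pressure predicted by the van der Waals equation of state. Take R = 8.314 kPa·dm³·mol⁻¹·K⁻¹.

P ≈ 5059 kPa

P = nRT/(V − nb) − a n²/V²
nRT/(V − nb) = (5.81)(8.314)(594.8)/(5.40 − 5.81×0.0367) = 28731/5.1868 = 5539.3 kPa
a n²/V² = (415)(5.81)²/(5.40)² = 480.41 kPa
P = 5539.3 − 480.41 = 5059 kPa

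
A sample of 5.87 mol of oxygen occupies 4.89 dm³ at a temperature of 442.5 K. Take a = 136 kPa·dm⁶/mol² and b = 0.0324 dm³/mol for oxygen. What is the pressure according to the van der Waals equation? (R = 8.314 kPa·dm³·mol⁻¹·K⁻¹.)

P = nRT/(V − nb) − a n²/V²
nRT/(V − nb) = (5.87)(8.314)(442.5)/(4.89 − 5.87×0.0324) = 21595/4.6998 = 4594.9 kPa
a n²/V² = (136)(5.87)²/(4.89)² = 195.97 kPa
P = 4594.9 − 195.97 = 4399 kPa

P ≈ 4399 kPa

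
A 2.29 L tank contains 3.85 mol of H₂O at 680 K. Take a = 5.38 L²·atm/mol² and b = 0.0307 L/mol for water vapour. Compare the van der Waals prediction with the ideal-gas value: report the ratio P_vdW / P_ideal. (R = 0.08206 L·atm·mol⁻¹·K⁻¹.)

P_vdW / P_ideal ≈ 0.8923

Ideal: P_ideal = nRT/V = (3.85)(0.08206)(680)/2.29 = 93.8136 atm
vdW: P = nRT/(V − nb) − a n²/V² = 214.833/2.17181 − 79.7451/5.24410 = 98.9189 − 15.2066 = 83.7123 atm
Ratio = 83.7123/93.8136 = 0.8923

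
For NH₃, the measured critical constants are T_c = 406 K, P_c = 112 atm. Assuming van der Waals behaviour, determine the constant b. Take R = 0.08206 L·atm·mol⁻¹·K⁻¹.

From T_c = 8a/(27Rb) and P_c = a/(27b²): b = R T_c/(8 P_c).
b = (0.08206)(406)/(8×112) = 33.316/896.00 = 0.03718 L/mol

b ≈ 0.03718 L/mol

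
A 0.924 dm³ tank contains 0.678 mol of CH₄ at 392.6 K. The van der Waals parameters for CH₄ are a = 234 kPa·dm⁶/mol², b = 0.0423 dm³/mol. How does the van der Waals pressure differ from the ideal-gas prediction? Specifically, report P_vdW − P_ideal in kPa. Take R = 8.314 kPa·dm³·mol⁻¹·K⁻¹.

Ideal: P_ideal = nRT/V = (0.678)(8.314)(392.6)/0.924 = 2395.07 kPa
vdW: P = nRT/(V − nb) − a n²/V² = 2213.04/0.895321 − 107.566/0.853776 = 2471.78 − 125.989 = 2345.79 kPa
ΔP = 2345.79 − 2395.07 = -49.3 kPa

ΔP ≈ -49.3 kPa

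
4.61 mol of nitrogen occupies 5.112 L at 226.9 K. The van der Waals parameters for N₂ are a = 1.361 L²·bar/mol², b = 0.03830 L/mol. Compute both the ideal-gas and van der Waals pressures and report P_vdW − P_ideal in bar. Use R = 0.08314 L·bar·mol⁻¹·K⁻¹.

Ideal: P_ideal = nRT/V = (4.61)(0.08314)(226.9)/5.112 = 17.0120 bar
vdW: P = nRT/(V − nb) − a n²/V² = 86.9652/4.93544 − 28.9241/26.1325 = 17.6206 − 1.10682 = 16.5138 bar
ΔP = 16.5138 − 17.0120 = -0.498 bar

ΔP ≈ -0.498 bar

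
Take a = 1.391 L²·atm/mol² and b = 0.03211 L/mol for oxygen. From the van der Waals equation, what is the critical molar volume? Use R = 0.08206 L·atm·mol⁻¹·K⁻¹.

For a van der Waals gas, V_m,c = 3b.
V_m,c = 3×0.03211 = 0.09633 L/mol

V_m,c ≈ 0.09633 L/mol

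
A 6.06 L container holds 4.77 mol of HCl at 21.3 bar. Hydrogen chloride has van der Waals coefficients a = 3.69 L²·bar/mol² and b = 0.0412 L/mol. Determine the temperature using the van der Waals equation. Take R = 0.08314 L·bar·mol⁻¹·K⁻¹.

T ≈ 348.7 K

T = (P + a n²/V²)(V − nb)/(nR)
P + a n²/V² = 21.3 + (3.69)(4.77)²/(6.06)² = 23.586 bar
V − nb = 6.06 − (4.77)(0.0412) = 5.8635 L
T = (23.586)(5.8635)/((4.77)(0.08314)) = 348.7 K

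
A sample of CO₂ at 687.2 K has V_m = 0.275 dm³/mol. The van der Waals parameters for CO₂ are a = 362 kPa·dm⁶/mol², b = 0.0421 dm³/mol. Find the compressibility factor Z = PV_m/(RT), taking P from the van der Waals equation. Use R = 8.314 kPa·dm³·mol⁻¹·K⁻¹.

P = RT/(V_m − b) − a/V_m² = (8.314)(687.2)/(0.275 − 0.0421) − 362/(0.275)²
  = 5713.4/0.23290 − 4786.8 = 24532 − 4786.8 = 19745 kPa
Z = PV_m/(RT) = (19745)(0.275)/((8.314)(687.2)) = 5429.9/5713.4 = 0.9504

Z ≈ 0.9504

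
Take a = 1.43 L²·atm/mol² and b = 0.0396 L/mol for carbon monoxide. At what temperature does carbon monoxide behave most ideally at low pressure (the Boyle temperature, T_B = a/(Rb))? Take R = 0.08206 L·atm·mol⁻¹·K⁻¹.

For a van der Waals gas the second virial coefficient B₂ = b − a/(RT) vanishes at T_B = a/(Rb).
T_B = 1.43/(0.08206×0.0396) = 1.43/0.0032496 = 440.1 K

T_B ≈ 440.1 K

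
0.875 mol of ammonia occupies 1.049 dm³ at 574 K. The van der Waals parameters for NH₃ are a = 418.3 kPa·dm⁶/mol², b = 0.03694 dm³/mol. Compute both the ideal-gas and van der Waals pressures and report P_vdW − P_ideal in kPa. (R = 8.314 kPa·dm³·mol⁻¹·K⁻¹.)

ΔP ≈ -164.5 kPa

Ideal: P_ideal = nRT/V = (0.875)(8.314)(574)/1.049 = 3980.65 kPa
vdW: P = nRT/(V − nb) − a n²/V² = 4175.71/1.01668 − 320.261/1.10040 = 4107.20 − 291.041 = 3816.16 kPa
ΔP = 3816.16 − 3980.65 = -164.5 kPa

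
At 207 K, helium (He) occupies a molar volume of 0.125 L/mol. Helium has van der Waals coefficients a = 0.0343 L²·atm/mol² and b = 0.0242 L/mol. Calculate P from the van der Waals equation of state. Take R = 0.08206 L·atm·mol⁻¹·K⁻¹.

P ≈ 166.3 atm

P = RT/(V_m − b) − a/V_m²
RT/(V_m − b) = (0.08206)(207)/(0.125 − 0.0242) = 16.986/0.10080 = 168.51 atm
a/V_m² = 0.0343/(0.125)² = 2.1952 atm
P = 168.51 − 2.1952 = 166.3 atm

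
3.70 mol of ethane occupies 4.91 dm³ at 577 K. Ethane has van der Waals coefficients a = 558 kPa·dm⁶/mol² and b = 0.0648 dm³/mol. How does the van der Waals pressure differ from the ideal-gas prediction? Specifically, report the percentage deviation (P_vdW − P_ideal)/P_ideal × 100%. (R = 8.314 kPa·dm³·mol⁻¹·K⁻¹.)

-3.63 %

Ideal: P_ideal = nRT/V = (3.70)(8.314)(577)/4.91 = 3614.98 kPa
vdW: P = nRT/(V − nb) − a n²/V² = 17749.6/4.67024 − 7639.02/24.1081 = 3800.58 − 316.865 = 3483.72 kPa
% deviation = (3483.72 − 3614.98)/3614.98 × 100% = -3.63%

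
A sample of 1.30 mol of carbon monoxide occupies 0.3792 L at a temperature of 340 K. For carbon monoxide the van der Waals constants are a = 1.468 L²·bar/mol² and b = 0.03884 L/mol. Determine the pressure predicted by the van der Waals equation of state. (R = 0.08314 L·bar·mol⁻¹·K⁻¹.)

P = nRT/(V − nb) − a n²/V²
nRT/(V − nb) = (1.30)(0.08314)(340)/(0.3792 − 1.30×0.03884) = 36.748/0.32871 = 111.79 bar
a n²/V² = (1.468)(1.30)²/(0.3792)² = 17.253 bar
P = 111.79 − 17.253 = 94.54 bar

P ≈ 94.54 bar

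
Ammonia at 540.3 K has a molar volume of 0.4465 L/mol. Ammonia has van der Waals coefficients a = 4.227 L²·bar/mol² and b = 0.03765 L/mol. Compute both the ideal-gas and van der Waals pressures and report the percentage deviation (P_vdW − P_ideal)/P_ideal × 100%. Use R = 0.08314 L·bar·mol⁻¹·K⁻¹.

-11.87 %

Ideal: P_ideal = RT/V_m = (0.08314)(540.3)/0.4465 = 100.606 bar
vdW: P = RT/(V_m − b) − a/V_m² = 44.9205/0.408850 − 4.227/0.199362 = 109.870 − 21.2026 = 88.667 bar
% deviation = (88.667 − 100.606)/100.606 × 100% = -11.87%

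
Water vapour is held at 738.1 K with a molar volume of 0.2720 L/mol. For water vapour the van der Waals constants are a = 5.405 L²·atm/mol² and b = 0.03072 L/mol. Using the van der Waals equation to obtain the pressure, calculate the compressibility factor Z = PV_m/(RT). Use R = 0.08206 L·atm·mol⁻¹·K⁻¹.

Z ≈ 0.7992

P = RT/(V_m − b) − a/V_m² = (0.08206)(738.1)/(0.2720 − 0.03072) − 5.405/(0.2720)²
  = 60.568/0.24128 − 73.056 = 251.03 − 73.056 = 177.97 atm
Z = PV_m/(RT) = (177.97)(0.2720)/((0.08206)(738.1)) = 48.408/60.568 = 0.7992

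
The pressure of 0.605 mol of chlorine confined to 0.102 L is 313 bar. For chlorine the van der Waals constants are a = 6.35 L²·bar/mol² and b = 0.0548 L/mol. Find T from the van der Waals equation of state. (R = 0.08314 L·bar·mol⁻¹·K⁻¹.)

T ≈ 734.2 K

T = (P + a n²/V²)(V − nb)/(nR)
P + a n²/V² = 313 + (6.35)(0.605)²/(0.102)² = 536.40 bar
V − nb = 0.102 − (0.605)(0.0548) = 0.068846 L
T = (536.40)(0.068846)/((0.605)(0.08314)) = 734.2 K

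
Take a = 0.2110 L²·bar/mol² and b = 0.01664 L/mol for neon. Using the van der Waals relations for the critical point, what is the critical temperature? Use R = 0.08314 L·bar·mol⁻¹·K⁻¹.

T_c ≈ 45.19 K

For a van der Waals gas, T_c = 8a/(27Rb).
T_c = 8×0.2110/(27×0.08314×0.01664) = 1.6880/0.037353 = 45.19 K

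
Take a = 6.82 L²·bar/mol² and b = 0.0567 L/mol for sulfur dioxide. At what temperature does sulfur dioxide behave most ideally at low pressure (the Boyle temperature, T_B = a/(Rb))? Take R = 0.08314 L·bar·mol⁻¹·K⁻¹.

T_B ≈ 1447 K

For a van der Waals gas the second virial coefficient B₂ = b − a/(RT) vanishes at T_B = a/(Rb).
T_B = 6.82/(0.08314×0.0567) = 6.82/0.0047140 = 1447 K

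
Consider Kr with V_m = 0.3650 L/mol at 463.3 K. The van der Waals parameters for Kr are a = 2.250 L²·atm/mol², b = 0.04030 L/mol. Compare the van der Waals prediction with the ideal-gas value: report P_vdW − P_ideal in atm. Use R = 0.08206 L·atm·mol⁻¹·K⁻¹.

Ideal: P_ideal = RT/V_m = (0.08206)(463.3)/0.3650 = 104.160 atm
vdW: P = RT/(V_m − b) − a/V_m² = 38.0184/0.324700 − 2.250/0.133225 = 117.088 − 16.8887 = 100.199 atm
ΔP = 100.199 − 104.160 = -3.96 atm

ΔP ≈ -3.96 atm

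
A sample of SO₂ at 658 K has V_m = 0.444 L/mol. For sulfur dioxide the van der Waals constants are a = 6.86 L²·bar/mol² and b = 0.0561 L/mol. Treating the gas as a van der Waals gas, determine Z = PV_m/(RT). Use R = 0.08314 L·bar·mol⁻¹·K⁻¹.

P = RT/(V_m − b) − a/V_m² = (0.08314)(658)/(0.444 − 0.0561) − 6.86/(0.444)²
  = 54.706/0.38790 − 34.798 = 141.03 − 34.798 = 106.23 bar
Z = PV_m/(RT) = (106.23)(0.444)/((0.08314)(658)) = 47.166/54.706 = 0.8622

Z ≈ 0.8622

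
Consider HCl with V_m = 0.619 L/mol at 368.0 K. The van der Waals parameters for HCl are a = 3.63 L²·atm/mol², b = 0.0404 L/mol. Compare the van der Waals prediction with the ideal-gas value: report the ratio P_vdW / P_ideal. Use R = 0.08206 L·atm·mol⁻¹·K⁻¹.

P_vdW / P_ideal ≈ 0.8756

Ideal: P_ideal = RT/V_m = (0.08206)(368.0)/0.619 = 48.7853 atm
vdW: P = RT/(V_m − b) − a/V_m² = 30.1981/0.578600 − 3.63/0.383161 = 52.1917 − 9.47382 = 42.7179 atm
Ratio = 42.7179/48.7853 = 0.8756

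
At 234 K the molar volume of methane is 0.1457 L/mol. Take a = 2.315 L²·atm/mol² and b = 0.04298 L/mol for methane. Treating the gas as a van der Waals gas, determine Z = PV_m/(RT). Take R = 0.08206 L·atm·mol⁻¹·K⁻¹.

Z ≈ 0.5910

P = RT/(V_m − b) − a/V_m² = (0.08206)(234)/(0.1457 − 0.04298) − 2.315/(0.1457)²
  = 19.202/0.10272 − 109.05 = 186.94 − 109.05 = 77.89 atm
Z = PV_m/(RT) = (77.89)(0.1457)/((0.08206)(234)) = 11.349/19.202 = 0.5910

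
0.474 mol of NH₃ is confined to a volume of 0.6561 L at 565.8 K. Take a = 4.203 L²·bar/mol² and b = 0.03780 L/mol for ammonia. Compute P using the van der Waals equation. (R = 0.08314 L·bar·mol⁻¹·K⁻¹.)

P ≈ 32.74 bar

P = nRT/(V − nb) − a n²/V²
nRT/(V − nb) = (0.474)(0.08314)(565.8)/(0.6561 − 0.474×0.03780) = 22.297/0.63818 = 34.938 bar
a n²/V² = (4.203)(0.474)²/(0.6561)² = 2.1937 bar
P = 34.938 − 2.1937 = 32.74 bar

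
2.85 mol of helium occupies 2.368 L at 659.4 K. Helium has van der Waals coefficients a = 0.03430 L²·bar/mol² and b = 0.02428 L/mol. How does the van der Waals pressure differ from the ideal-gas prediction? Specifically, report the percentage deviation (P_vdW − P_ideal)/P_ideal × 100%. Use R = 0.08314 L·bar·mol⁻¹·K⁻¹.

2.93 %

Ideal: P_ideal = nRT/V = (2.85)(0.08314)(659.4)/2.368 = 65.9815 bar
vdW: P = nRT/(V − nb) − a n²/V² = 156.244/2.29880 − 0.278602/5.60742 = 67.9676 − 0.0496845 = 67.9179 bar
% deviation = (67.9179 − 65.9815)/65.9815 × 100% = 2.93%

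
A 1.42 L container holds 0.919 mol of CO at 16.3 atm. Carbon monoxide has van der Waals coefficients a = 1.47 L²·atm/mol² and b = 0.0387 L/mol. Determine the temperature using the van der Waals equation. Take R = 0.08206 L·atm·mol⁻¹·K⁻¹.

T ≈ 310.5 K

T = (P + a n²/V²)(V − nb)/(nR)
P + a n²/V² = 16.3 + (1.47)(0.919)²/(1.42)² = 16.916 atm
V − nb = 1.42 − (0.919)(0.0387) = 1.3844 L
T = (16.916)(1.3844)/((0.919)(0.08206)) = 310.5 K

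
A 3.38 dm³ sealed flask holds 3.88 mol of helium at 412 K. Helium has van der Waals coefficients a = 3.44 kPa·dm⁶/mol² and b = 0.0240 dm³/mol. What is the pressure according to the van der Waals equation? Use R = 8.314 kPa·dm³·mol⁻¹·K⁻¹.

P ≈ 4039 kPa

P = nRT/(V − nb) − a n²/V²
nRT/(V − nb) = (3.88)(8.314)(412)/(3.38 − 3.88×0.0240) = 13290/3.2869 = 4043.3 kPa
a n²/V² = (3.44)(3.88)²/(3.38)² = 4.5330 kPa
P = 4043.3 − 4.5330 = 4039 kPa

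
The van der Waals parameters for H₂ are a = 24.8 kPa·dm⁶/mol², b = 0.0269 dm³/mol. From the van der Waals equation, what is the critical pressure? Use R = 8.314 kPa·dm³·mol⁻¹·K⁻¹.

P_c ≈ 1269 kPa

For a van der Waals gas, P_c = a/(27b²).
P_c = 24.8/(27×(0.0269)²) = 24.8/0.019537 = 1269 kPa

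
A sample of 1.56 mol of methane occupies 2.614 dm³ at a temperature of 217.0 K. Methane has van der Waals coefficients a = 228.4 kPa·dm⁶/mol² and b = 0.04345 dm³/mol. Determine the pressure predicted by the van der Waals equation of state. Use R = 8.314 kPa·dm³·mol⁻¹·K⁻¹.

P ≈ 1024 kPa

P = nRT/(V − nb) − a n²/V²
nRT/(V − nb) = (1.56)(8.314)(217.0)/(2.614 − 1.56×0.04345) = 2814.5/2.5462 = 1105.4 kPa
a n²/V² = (228.4)(1.56)²/(2.614)² = 81.346 kPa
P = 1105.4 − 81.346 = 1024 kPa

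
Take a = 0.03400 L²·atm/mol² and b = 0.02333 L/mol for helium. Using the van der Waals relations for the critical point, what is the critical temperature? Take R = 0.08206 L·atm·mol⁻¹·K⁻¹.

For a van der Waals gas, T_c = 8a/(27Rb).
T_c = 8×0.03400/(27×0.08206×0.02333) = 0.27200/0.051690 = 5.262 K

T_c ≈ 5.262 K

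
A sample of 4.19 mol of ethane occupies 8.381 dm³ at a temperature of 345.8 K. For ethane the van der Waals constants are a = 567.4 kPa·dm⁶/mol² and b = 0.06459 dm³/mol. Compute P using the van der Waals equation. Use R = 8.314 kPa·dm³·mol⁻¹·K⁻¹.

P ≈ 1343 kPa

P = nRT/(V − nb) − a n²/V²
nRT/(V − nb) = (4.19)(8.314)(345.8)/(8.381 − 4.19×0.06459) = 12046/8.1104 = 1485.3 kPa
a n²/V² = (567.4)(4.19)²/(8.381)² = 141.82 kPa
P = 1485.3 − 141.82 = 1343 kPa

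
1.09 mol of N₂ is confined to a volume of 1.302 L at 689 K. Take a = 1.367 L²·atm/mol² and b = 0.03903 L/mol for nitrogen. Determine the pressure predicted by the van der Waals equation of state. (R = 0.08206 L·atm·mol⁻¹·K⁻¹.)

P = nRT/(V − nb) − a n²/V²
nRT/(V − nb) = (1.09)(0.08206)(689)/(1.302 − 1.09×0.03903) = 61.628/1.2595 = 48.931 atm
a n²/V² = (1.367)(1.09)²/(1.302)² = 0.95808 atm
P = 48.931 − 0.95808 = 47.97 atm

P ≈ 47.97 atm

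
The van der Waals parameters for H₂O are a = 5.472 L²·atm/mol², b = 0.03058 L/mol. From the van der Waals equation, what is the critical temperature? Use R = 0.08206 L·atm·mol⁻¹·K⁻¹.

T_c ≈ 646.1 K

For a van der Waals gas, T_c = 8a/(27Rb).
T_c = 8×5.472/(27×0.08206×0.03058) = 43.776/0.067754 = 646.1 K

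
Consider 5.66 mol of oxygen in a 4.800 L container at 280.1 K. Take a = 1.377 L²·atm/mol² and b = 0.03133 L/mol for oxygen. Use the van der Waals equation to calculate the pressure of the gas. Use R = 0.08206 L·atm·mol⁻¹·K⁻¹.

P ≈ 26.23 atm

P = nRT/(V − nb) − a n²/V²
nRT/(V − nb) = (5.66)(0.08206)(280.1)/(4.800 − 5.66×0.03133) = 130.10/4.6227 = 28.144 atm
a n²/V² = (1.377)(5.66)²/(4.800)² = 1.9146 atm
P = 28.144 − 1.9146 = 26.23 atm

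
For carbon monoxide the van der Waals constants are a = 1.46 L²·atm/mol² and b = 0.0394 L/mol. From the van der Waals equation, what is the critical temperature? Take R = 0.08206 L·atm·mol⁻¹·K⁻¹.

For a van der Waals gas, T_c = 8a/(27Rb).
T_c = 8×1.46/(27×0.08206×0.0394) = 11.680/0.087295 = 133.8 K

T_c ≈ 133.8 K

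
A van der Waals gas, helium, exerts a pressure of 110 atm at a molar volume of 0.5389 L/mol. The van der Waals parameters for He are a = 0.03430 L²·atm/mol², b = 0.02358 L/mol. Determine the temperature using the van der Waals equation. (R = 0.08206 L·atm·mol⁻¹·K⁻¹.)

T = (P + a/V_m²)(V_m − b)/R
P + a/V_m² = 110 + 0.03430/(0.5389)² = 110.12 atm
V_m − b = 0.5389 − 0.02358 = 0.51532 L/mol
T = (110.12)(0.51532)/0.08206 = 691.5 K

T ≈ 691.5 K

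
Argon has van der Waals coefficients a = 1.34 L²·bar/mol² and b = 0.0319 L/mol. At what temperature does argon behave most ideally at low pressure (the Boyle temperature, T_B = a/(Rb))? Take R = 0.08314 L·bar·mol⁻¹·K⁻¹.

For a van der Waals gas the second virial coefficient B₂ = b − a/(RT) vanishes at T_B = a/(Rb).
T_B = 1.34/(0.08314×0.0319) = 1.34/0.0026522 = 505.2 K

T_B ≈ 505.2 K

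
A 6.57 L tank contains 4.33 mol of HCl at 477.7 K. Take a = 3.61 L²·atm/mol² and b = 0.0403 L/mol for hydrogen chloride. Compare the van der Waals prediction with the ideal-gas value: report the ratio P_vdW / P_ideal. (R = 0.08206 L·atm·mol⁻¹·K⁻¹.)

Ideal: P_ideal = nRT/V = (4.33)(0.08206)(477.7)/6.57 = 25.8350 atm
vdW: P = nRT/(V − nb) − a n²/V² = 169.736/6.39550 − 67.6835/43.1649 = 26.5399 − 1.56802 = 24.9719 atm
Ratio = 24.9719/25.8350 = 0.9666

P_vdW / P_ideal ≈ 0.9666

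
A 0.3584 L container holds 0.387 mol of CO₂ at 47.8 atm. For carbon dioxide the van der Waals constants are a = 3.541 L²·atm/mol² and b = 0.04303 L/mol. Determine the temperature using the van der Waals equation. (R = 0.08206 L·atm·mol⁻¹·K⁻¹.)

T = (P + a n²/V²)(V − nb)/(nR)
P + a n²/V² = 47.8 + (3.541)(0.387)²/(0.3584)² = 51.929 atm
V − nb = 0.3584 − (0.387)(0.04303) = 0.34175 L
T = (51.929)(0.34175)/((0.387)(0.08206)) = 558.8 K

T ≈ 558.8 K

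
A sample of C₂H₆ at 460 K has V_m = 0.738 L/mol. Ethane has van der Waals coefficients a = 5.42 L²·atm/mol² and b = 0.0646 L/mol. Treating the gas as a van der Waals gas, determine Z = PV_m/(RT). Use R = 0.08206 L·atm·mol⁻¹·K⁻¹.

Z ≈ 0.9014

P = RT/(V_m − b) − a/V_m² = (0.08206)(460)/(0.738 − 0.0646) − 5.42/(0.738)²
  = 37.748/0.67340 − 9.9515 = 56.056 − 9.9515 = 46.105 atm
Z = PV_m/(RT) = (46.105)(0.738)/((0.08206)(460)) = 34.025/37.748 = 0.9014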